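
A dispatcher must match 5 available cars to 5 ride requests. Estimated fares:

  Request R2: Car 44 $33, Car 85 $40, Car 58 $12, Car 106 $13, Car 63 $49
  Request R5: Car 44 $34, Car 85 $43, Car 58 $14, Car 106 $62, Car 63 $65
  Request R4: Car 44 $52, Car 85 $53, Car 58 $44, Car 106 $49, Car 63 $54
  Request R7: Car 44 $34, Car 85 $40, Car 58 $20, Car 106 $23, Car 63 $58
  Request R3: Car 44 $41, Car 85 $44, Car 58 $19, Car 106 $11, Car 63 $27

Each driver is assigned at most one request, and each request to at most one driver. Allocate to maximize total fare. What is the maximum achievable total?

This is the linear assignment problem.
Optimal: Car 44→Request R3 ($41), Car 85→Request R2 ($40), Car 58→Request R4 ($44), Car 106→Request R5 ($62), Car 63→Request R7 ($58) — total 41+40+44+62+58 = $245.
Max-entry greedy (repeatedly take the single best remaining cell) gives $194, worse by 51.
Next-best assignment: Car 44→Request R2, Car 85→Request R3, Car 58→Request R4, Car 106→Request R5, Car 63→Request R7 = $241.
No other one-to-one assignment exceeds $245.

Maximum total: $245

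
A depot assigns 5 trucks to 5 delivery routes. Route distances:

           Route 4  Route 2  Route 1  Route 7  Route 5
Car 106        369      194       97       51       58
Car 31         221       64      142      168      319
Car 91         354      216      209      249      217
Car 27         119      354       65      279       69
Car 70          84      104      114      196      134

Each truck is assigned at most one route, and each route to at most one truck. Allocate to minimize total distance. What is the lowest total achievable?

Minimum total: 477 km

Optimal: Car 106→Route 7 (51 km), Car 31→Route 2 (64 km), Car 91→Route 1 (209 km), Car 27→Route 5 (69 km), Car 70→Route 4 (84 km) — total 51+64+209+69+84 = 477 km.
Min-entry greedy (repeatedly take the single cheapest remaining cell) gives 481 km, worse by 4.
Next-best assignment: Car 106→Route 7, Car 31→Route 2, Car 91→Route 5, Car 27→Route 1, Car 70→Route 4 = 481 km.
Every other assignment is strictly worse.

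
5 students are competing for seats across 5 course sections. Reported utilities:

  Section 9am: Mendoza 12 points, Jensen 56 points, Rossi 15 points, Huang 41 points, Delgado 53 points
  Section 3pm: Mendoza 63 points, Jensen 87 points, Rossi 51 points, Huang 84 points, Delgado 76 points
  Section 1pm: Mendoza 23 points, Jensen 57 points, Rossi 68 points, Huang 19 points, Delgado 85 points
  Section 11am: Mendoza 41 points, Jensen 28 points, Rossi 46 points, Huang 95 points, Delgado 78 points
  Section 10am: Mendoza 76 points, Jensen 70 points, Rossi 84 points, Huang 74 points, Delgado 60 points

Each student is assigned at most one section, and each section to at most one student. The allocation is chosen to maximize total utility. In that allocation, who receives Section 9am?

Treat this as an assignment problem: match each student to one section.
Optimal: Mendoza→Section 3pm (63 points), Jensen→Section 9am (56 points), Rossi→Section 10am (84 points), Huang→Section 11am (95 points), Delgado→Section 1pm (85 points) — total 63+56+84+95+85 = 383 points.
Max-entry greedy (repeatedly take the single best remaining cell) gives 363 points, worse by 20.
Next-best assignment: Mendoza→Section 10am, Jensen→Section 3pm, Rossi→Section 1pm, Huang→Section 11am, Delgado→Section 9am = 379 points.
Swapping Huang↔Jensen (Huang→Section 9am 41 points, Jensen→Section 11am 28 points) loses 82.
Jensen's own top section is Section 3pm (87 points), but forcing Jensen→Section 3pm and reassigning the rest optimally gives only 379 points — worse by 4.

Jensen receives Section 9am.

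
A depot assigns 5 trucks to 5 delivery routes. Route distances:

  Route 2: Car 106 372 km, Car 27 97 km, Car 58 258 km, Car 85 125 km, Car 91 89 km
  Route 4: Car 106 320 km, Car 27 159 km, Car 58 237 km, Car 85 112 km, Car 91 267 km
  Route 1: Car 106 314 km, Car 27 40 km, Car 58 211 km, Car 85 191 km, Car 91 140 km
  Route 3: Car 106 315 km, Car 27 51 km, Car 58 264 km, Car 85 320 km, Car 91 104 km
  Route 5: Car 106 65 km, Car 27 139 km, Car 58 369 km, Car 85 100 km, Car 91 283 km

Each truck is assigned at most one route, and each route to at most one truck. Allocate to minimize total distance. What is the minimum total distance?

Optimal: Car 106→Route 5 (65 km), Car 27→Route 3 (51 km), Car 58→Route 1 (211 km), Car 85→Route 4 (112 km), Car 91→Route 2 (89 km) — total 65+51+211+112+89 = 528 km.
Next-best assignment: Car 106→Route 5, Car 27→Route 1, Car 58→Route 3, Car 85→Route 4, Car 91→Route 2 = 570 km.

Minimum total: 528 km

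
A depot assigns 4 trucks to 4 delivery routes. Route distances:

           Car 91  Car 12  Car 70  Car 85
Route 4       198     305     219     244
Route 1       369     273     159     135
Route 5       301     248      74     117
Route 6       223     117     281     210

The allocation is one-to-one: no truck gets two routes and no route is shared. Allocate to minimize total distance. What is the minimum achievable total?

Minimum total: 524 km

This is a one-to-one assignment (minimum-cost bipartite matching).
Optimal: Car 91→Route 4 (198 km), Car 12→Route 6 (117 km), Car 70→Route 5 (74 km), Car 85→Route 1 (135 km) — total 198+117+74+135 = 524 km.
Checked against all permutations: 524 km is optimal.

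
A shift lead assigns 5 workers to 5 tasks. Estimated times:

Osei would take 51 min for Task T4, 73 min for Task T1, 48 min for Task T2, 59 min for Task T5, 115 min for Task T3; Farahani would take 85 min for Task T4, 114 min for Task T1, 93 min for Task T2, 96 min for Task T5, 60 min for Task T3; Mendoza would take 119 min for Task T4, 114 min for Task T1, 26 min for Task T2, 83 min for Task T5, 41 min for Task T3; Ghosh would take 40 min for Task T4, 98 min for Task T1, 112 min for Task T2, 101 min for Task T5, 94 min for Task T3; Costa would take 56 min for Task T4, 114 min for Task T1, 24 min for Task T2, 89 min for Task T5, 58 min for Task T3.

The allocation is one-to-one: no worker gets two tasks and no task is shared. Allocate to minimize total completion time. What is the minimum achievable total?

Min total: 274 min

Optimal: Osei→Task T1 (73 min), Farahani→Task T5 (96 min), Mendoza→Task T3 (41 min), Ghosh→Task T4 (40 min), Costa→Task T2 (24 min) — total 73+96+41+40+24 = 274 min.
Row-greedy (each worker in turn takes its cheapest remaining task) gives 345 min, worse by 71.
Swapping Costa↔Farahani (Costa→Task T5 89 min, Farahani→Task T2 93 min) adds 62.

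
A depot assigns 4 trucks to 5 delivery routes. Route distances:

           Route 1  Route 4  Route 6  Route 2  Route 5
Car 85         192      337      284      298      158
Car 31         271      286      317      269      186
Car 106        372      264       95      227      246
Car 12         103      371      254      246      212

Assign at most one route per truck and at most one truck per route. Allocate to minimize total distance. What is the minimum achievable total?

Optimal: Car 85→Route 5 (158 km), Car 31→Route 2 (269 km), Car 106→Route 6 (95 km), Car 12→Route 1 (103 km) — total 158+269+95+103 = 625 km.
Column-greedy (each route in turn goes to its cheapest remaining truck) gives 920 km, worse by 295.
Next-best assignment: Car 85→Route 5, Car 31→Route 4, Car 106→Route 6, Car 12→Route 1 = 642 km.
Swapping Car 106↔Car 12 (Car 106→Route 1 372 km, Car 12→Route 6 254 km) adds 428.
No other one-to-one assignment undercuts 625 km.

Minimum total: 625 km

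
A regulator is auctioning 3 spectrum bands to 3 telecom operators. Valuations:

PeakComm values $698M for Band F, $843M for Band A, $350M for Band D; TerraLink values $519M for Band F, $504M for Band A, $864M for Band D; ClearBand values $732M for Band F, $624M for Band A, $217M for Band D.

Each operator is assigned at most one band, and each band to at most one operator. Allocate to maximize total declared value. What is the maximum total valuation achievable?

Treat this as an assignment problem: match each operator to one band.
Optimal: PeakComm→Band A ($843M), TerraLink→Band D ($864M), ClearBand→Band F ($732M) — total 843+864+732 = $2439M.
Next-best assignment: PeakComm→Band F, TerraLink→Band D, ClearBand→Band A = $2186M.
No other one-to-one assignment exceeds $2439M.

Maximum total: $2439M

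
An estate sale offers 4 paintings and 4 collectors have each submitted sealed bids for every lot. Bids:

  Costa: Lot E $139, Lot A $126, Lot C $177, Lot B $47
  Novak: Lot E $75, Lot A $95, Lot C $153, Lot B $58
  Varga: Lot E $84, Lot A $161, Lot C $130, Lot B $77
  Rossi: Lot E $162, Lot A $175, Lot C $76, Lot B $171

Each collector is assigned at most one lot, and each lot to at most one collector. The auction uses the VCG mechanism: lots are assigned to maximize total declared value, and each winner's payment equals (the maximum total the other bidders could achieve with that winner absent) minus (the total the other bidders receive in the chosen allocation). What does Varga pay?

Varga pays $4.

Efficient allocation: Costa→Lot E ($139), Novak→Lot C ($153), Varga→Lot A ($161), Rossi→Lot B ($171); total welfare W = $624.
Varga receives Lot A at value $161, so the others get W − 161 = $463.
Without Varga: best allocation of the remaining 3 bidders over all 4 lots is Costa→Lot E ($139), Novak→Lot C ($153), Rossi→Lot A ($175), total $467.
VCG payment = (others' best without Varga) − (others' welfare with Varga) = 467 − 463 = $4.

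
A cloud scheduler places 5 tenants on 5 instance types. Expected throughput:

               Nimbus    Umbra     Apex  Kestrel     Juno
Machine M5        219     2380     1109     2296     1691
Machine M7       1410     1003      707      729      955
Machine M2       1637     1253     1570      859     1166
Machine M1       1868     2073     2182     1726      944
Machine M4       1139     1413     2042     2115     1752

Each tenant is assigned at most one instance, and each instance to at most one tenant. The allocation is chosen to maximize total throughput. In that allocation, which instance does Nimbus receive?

Optimal: Nimbus→Machine M2 (1637 ops/s), Umbra→Machine M5 (2380 ops/s), Apex→Machine M1 (2182 ops/s), Kestrel→Machine M4 (2115 ops/s), Juno→Machine M7 (955 ops/s) — total 1637+2380+2182+2115+955 = 9269 ops/s.
Column-greedy (each instance in turn goes to its best remaining tenant) gives 8838 ops/s, worse by 431.
Nimbus's own top instance is Machine M1 (1868 ops/s), but forcing Nimbus→Machine M1 and reassigning the rest optimally gives only 8888 ops/s — worse by 381.

Nimbus receives Machine M2.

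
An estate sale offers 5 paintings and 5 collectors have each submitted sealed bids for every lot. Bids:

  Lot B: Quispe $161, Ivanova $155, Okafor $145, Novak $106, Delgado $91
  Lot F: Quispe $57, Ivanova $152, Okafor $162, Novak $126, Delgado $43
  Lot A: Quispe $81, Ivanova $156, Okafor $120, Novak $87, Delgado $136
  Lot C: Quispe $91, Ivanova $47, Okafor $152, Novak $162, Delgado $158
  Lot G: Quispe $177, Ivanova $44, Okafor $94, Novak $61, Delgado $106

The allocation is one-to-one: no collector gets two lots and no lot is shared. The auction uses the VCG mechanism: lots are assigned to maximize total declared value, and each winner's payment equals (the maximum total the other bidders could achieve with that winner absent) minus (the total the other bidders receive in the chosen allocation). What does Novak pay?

Novak pays $23.

Efficient allocation: Quispe→Lot G ($177), Ivanova→Lot B ($155), Okafor→Lot F ($162), Novak→Lot C ($162), Delgado→Lot A ($136); total welfare W = $792.
Novak receives Lot C at value $162, so the others get W − 162 = $630.
Without Novak: best allocation of the remaining 4 bidders over all 5 lots is Quispe→Lot G ($177), Ivanova→Lot A ($156), Okafor→Lot F ($162), Delgado→Lot C ($158), total $653.
VCG payment = (others' best without Novak) − (others' welfare with Novak) = 653 − 630 = $23.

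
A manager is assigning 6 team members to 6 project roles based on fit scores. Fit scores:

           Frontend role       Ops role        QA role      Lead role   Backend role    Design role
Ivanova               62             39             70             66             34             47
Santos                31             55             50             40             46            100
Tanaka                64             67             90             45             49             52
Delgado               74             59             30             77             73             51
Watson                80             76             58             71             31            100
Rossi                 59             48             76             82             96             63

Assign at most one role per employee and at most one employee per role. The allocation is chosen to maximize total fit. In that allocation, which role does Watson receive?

Watson receives Ops role.

Optimal: Ivanova→Lead role (66 pts), Santos→Design role (100 pts), Tanaka→QA role (90 pts), Delgado→Frontend role (74 pts), Watson→Ops role (76 pts), Rossi→Backend role (96 pts) — total 66+100+90+74+76+96 = 502 pts.
Column-greedy (each role in turn goes to its best remaining employee) gives 393 pts, worse by 109.
Next-best assignment: Ivanova→Frontend role, Santos→Design role, Tanaka→QA role, Delgado→Lead role, Watson→Ops role, Rossi→Backend role = 501 pts.
Watson's own top role is Design role (100 pts), but forcing Watson→Design role and reassigning the rest optimally gives only 481 pts — worse by 21.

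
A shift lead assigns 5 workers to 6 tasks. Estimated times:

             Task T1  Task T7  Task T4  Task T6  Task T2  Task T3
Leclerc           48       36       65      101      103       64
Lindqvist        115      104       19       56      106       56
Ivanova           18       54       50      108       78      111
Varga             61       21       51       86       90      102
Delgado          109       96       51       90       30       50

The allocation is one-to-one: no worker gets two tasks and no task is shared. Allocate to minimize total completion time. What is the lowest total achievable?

Optimal: Leclerc→Task T3 (64 min), Lindqvist→Task T4 (19 min), Ivanova→Task T1 (18 min), Varga→Task T7 (21 min), Delgado→Task T2 (30 min) — total 64+19+18+21+30 = 152 min.
Column-greedy (each task in turn goes to its cheapest remaining worker) gives 251 min, worse by 99.
Next-best assignment: Leclerc→Task T7, Lindqvist→Task T4, Ivanova→Task T1, Varga→Task T6, Delgado→Task T2 = 189 min.
Swapping Leclerc↔Ivanova (Leclerc→Task T1 48 min, Ivanova→Task T3 111 min) adds 77.

Minimum total: 152 min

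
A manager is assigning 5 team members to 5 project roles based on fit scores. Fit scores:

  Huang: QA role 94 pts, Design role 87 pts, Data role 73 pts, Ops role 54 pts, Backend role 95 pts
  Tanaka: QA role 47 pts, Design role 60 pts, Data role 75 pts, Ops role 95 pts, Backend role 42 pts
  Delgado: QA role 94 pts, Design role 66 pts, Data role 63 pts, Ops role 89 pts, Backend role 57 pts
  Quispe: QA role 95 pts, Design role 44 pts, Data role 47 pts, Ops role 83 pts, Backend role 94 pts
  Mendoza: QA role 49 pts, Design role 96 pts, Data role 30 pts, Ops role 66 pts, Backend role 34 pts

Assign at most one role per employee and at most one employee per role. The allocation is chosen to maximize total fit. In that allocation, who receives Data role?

Huang receives Data role.

This is the linear assignment problem.
Optimal: Huang→Data role (73 pts), Tanaka→Ops role (95 pts), Delgado→QA role (94 pts), Quispe→Backend role (94 pts), Mendoza→Design role (96 pts) — total 73+95+94+94+96 = 452 pts.
Row-greedy (each employee in turn takes its best remaining role) gives 427 pts, worse by 25.
Next-best assignment: Huang→Backend role, Tanaka→Data role, Delgado→Ops role, Quispe→QA role, Mendoza→Design role = 450 pts.
Checked against all permutations: 452 pts is optimal.
Huang's own top role is Backend role (95 pts), but forcing Huang→Backend role and reassigning the rest optimally gives only 450 pts — worse by 2.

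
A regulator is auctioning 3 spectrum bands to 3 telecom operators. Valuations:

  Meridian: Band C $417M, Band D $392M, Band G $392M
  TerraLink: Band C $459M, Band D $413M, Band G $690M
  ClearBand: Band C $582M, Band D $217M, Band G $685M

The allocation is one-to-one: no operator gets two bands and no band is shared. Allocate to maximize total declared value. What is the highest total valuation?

This is a one-to-one assignment (maximum-weight bipartite matching).
Optimal: Meridian→Band D ($392M), TerraLink→Band G ($690M), ClearBand→Band C ($582M) — total 392+690+582 = $1664M.
Next-best assignment: Meridian→Band D, TerraLink→Band C, ClearBand→Band G = $1536M.
No other one-to-one assignment exceeds $1664M.

Maximum total: $1664M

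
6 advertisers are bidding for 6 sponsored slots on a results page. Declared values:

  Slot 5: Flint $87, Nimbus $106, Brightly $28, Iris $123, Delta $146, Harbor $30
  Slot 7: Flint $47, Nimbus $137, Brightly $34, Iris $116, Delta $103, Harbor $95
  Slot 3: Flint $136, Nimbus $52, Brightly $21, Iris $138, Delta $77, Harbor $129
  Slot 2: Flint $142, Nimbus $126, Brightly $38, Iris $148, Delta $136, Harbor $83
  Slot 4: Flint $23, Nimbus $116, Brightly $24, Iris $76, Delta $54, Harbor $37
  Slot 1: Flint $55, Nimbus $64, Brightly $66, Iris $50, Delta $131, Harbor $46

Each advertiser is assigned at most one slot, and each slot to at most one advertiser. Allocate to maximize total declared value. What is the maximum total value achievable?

Maximum total: $715

Optimal: Flint→Slot 2 ($142), Nimbus→Slot 4 ($116), Brightly→Slot 1 ($66), Iris→Slot 7 ($116), Delta→Slot 5 ($146), Harbor→Slot 3 ($129) — total 142+116+66+116+146+129 = $715.
Row-greedy (each advertiser in turn takes its best remaining slot) gives $666, worse by 49.
Next-best assignment: Flint→Slot 3, Nimbus→Slot 4, Brightly→Slot 1, Iris→Slot 2, Delta→Slot 5, Harbor→Slot 7 = $707.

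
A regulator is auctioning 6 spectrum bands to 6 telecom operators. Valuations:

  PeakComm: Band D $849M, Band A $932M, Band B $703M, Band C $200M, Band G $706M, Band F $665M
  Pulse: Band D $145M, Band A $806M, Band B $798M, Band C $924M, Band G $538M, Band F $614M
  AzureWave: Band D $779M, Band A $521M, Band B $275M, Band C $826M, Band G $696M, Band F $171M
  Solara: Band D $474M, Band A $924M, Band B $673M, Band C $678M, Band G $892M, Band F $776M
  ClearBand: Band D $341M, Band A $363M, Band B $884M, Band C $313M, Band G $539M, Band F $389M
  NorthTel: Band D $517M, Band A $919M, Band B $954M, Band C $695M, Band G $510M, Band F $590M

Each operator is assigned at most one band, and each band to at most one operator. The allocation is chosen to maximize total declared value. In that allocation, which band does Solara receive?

Solara receives Band G.

This is a one-to-one assignment (maximum-weight bipartite matching).
Optimal: PeakComm→Band F ($665M), Pulse→Band C ($924M), AzureWave→Band D ($779M), Solara→Band G ($892M), ClearBand→Band B ($884M), NorthTel→Band A ($919M) — total 665+924+779+892+884+919 = $5063M.
Row-greedy (each operator in turn takes its best remaining band) gives $5001M, worse by 62.
Next-best assignment: PeakComm→Band D, Pulse→Band C, AzureWave→Band G, Solara→Band F, ClearBand→Band B, NorthTel→Band A = $5048M.
Checked against all permutations: $5063M is optimal.
Solara's own top band is Band A ($924M), but forcing Solara→Band A and reassigning the rest optimally gives only $4867M — worse by 196.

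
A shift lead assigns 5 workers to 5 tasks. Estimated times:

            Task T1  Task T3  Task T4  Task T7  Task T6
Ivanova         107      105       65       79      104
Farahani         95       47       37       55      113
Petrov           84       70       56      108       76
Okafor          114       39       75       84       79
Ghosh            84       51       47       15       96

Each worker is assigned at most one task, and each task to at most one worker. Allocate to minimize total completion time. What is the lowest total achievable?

Optimal: Ivanova→Task T1 (107 min), Farahani→Task T4 (37 min), Petrov→Task T6 (76 min), Okafor→Task T3 (39 min), Ghosh→Task T7 (15 min) — total 107+37+76+39+15 = 274 min.
Column-greedy (each task in turn goes to its cheapest remaining worker) gives 279 min, worse by 5.
Next-best assignment: Ivanova→Task T6, Farahani→Task T4, Petrov→Task T1, Okafor→Task T3, Ghosh→Task T7 = 279 min.

Minimum total: 274 min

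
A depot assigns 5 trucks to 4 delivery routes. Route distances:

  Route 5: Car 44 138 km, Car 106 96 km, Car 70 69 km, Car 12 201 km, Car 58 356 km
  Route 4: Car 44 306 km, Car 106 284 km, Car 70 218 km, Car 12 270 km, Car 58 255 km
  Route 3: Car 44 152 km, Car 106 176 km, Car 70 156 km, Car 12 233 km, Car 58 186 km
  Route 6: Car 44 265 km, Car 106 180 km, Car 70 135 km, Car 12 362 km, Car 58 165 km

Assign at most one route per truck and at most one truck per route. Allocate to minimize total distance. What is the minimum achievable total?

Min total: 631 km

Optimal: Car 106→Route 5 (96 km), Car 70→Route 4 (218 km), Car 44→Route 3 (152 km), Car 58→Route 6 (165 km) — total 96+218+152+165 = 631 km.
Column-greedy (each route in turn goes to its cheapest remaining truck) gives 656 km, worse by 25.
Next-best assignment: Car 106→Route 5, Car 58→Route 4, Car 44→Route 3, Car 70→Route 6 = 638 km.
Swapping Car 70↔Car 106 (Car 70→Route 5 69 km, Car 106→Route 4 284 km) adds 39.
Checked against all permutations: 631 km is optimal.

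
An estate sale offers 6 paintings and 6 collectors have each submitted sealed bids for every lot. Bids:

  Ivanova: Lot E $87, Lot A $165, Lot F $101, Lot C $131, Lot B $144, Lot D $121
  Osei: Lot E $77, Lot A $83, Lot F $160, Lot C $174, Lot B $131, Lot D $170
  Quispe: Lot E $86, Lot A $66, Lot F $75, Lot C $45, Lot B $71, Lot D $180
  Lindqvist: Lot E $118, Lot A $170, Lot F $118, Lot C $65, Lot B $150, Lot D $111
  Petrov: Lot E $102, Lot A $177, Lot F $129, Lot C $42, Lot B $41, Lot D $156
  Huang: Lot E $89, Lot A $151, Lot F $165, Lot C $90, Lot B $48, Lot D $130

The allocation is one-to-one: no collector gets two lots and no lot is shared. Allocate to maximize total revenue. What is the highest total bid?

Treat this as an assignment problem: match each collector to one lot.
Optimal: Ivanova→Lot B ($144), Osei→Lot C ($174), Quispe→Lot D ($180), Lindqvist→Lot E ($118), Petrov→Lot A ($177), Huang→Lot F ($165) — total 144+174+180+118+177+165 = $958.
Max-entry greedy (repeatedly take the single best remaining cell) gives $933, worse by 25.
Next-best assignment: Ivanova→Lot A, Osei→Lot C, Quispe→Lot D, Lindqvist→Lot B, Petrov→Lot E, Huang→Lot F = $936.
Checked against all permutations: $958 is optimal.

Maximum total: $958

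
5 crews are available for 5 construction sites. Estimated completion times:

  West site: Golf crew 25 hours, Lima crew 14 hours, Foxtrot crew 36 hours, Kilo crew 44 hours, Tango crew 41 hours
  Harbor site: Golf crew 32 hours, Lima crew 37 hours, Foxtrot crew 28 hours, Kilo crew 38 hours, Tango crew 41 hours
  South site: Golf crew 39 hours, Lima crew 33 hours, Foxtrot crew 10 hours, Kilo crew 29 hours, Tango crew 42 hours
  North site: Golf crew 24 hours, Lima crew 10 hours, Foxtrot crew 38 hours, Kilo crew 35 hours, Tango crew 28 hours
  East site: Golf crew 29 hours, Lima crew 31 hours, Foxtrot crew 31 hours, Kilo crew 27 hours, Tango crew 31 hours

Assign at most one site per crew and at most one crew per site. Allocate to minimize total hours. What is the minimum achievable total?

Min total: 111 hours

Optimal: Golf crew→Harbor site (32 hours), Lima crew→West site (14 hours), Foxtrot crew→South site (10 hours), Kilo crew→East site (27 hours), Tango crew→North site (28 hours) — total 32+14+10+27+28 = 111 hours.
Row-greedy (each crew in turn takes its cheapest remaining site) gives 116 hours, worse by 5.
Next-best assignment: Golf crew→West site, Lima crew→North site, Foxtrot crew→South site, Kilo crew→East site, Tango crew→Harbor site = 113 hours.
No other one-to-one assignment undercuts 111 hours.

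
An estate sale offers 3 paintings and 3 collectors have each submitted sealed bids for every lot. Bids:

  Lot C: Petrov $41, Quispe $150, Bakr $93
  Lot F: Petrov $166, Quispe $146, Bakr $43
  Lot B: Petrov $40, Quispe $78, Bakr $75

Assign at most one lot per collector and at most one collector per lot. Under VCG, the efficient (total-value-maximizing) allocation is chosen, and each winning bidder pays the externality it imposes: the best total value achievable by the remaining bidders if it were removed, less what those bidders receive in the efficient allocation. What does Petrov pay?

Petrov pays $14.

Efficient allocation: Petrov→Lot F ($166), Quispe→Lot C ($150), Bakr→Lot B ($75); total welfare W = $391.
Petrov receives Lot F at value $166, so the others get W − 166 = $225.
Without Petrov: best allocation of the remaining 2 bidders over all 3 lots is Quispe→Lot F ($146), Bakr→Lot C ($93), total $239.
VCG payment = (others' best without Petrov) − (others' welfare with Petrov) = 239 − 225 = $14.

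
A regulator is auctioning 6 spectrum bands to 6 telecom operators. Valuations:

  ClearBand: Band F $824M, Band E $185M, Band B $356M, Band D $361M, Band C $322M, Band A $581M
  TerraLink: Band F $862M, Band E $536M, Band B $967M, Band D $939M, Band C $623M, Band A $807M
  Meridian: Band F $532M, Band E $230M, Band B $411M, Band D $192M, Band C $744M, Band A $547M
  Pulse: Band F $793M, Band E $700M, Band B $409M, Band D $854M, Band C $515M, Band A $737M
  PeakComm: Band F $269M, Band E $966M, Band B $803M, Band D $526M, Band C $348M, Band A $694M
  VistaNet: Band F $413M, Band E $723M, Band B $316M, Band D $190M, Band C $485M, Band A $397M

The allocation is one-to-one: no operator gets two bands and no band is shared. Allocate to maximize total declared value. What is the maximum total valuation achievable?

Max total: $4806M

This is a one-to-one assignment (maximum-weight bipartite matching).
Optimal: ClearBand→Band F ($824M), TerraLink→Band B ($967M), Meridian→Band C ($744M), Pulse→Band D ($854M), PeakComm→Band A ($694M), VistaNet→Band E ($723M) — total 824+967+744+854+694+723 = $4806M.
Row-greedy (each operator in turn takes its best remaining band) gives $4752M, worse by 54.
Next-best assignment: ClearBand→Band F, TerraLink→Band D, Meridian→Band C, Pulse→Band A, PeakComm→Band B, VistaNet→Band E = $4770M.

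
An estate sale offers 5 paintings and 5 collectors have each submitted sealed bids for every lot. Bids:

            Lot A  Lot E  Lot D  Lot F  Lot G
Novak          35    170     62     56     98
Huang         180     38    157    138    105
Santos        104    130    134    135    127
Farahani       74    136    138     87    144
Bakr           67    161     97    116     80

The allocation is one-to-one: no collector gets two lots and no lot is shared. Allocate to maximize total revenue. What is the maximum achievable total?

Maximum total: $744

Optimal: Novak→Lot E ($170), Huang→Lot A ($180), Santos→Lot D ($134), Farahani→Lot G ($144), Bakr→Lot F ($116) — total 170+180+134+144+116 = $744.
Max-entry greedy (repeatedly take the single best remaining cell) gives $726, worse by 18.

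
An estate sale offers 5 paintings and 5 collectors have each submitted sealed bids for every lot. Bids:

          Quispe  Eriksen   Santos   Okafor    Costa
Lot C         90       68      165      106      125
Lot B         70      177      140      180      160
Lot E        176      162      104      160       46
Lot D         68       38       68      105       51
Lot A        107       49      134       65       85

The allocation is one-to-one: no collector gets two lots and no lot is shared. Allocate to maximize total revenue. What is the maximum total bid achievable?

Optimal: Quispe→Lot E ($176), Eriksen→Lot B ($177), Santos→Lot A ($134), Okafor→Lot D ($105), Costa→Lot C ($125) — total 176+177+134+105+125 = $717.
Column-greedy (each lot in turn goes to its best remaining collector) gives $621, worse by 96.
Every other assignment is strictly worse.

Max total: $717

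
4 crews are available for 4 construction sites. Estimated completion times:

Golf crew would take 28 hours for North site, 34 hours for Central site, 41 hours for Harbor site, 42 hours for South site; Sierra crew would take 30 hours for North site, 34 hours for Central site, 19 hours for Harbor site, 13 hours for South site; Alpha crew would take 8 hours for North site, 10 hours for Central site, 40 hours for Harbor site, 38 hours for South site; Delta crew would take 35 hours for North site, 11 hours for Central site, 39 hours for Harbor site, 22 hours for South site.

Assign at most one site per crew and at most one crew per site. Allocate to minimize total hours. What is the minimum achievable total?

Min total: 73 hours

Optimal: Golf crew→Harbor site (41 hours), Sierra crew→South site (13 hours), Alpha crew→North site (8 hours), Delta crew→Central site (11 hours) — total 41+13+8+11 = 73 hours.
Column-greedy (each site in turn goes to its cheapest remaining crew) gives 80 hours, worse by 7.
Swapping Sierra crew↔Alpha crew (Sierra crew→North site 30 hours, Alpha crew→South site 38 hours) adds 47.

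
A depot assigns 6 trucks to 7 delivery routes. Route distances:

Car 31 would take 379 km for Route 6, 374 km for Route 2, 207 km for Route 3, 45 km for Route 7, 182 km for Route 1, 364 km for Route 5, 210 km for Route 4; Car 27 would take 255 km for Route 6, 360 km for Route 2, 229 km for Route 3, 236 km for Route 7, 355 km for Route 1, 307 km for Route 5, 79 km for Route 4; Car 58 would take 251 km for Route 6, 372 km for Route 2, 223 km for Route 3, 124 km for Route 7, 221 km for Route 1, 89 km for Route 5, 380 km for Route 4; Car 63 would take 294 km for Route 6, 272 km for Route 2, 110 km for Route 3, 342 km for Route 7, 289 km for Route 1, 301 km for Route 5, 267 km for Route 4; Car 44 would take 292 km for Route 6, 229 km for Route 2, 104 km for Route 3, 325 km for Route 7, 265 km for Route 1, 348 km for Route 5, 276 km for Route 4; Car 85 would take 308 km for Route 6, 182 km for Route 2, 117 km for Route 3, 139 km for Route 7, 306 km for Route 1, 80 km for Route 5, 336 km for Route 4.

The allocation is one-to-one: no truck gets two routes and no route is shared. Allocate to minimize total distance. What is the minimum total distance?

Optimal: Car 31→Route 7 (45 km), Car 27→Route 4 (79 km), Car 58→Route 1 (221 km), Car 63→Route 3 (110 km), Car 44→Route 2 (229 km), Car 85→Route 5 (80 km) — total 45+79+221+110+229+80 = 764 km.
Row-greedy (each truck in turn takes its cheapest remaining route) gives 858 km, worse by 94.
Next-best assignment: Car 31→Route 7, Car 27→Route 4, Car 58→Route 5, Car 63→Route 3, Car 44→Route 1, Car 85→Route 2 = 770 km.

Min total: 764 km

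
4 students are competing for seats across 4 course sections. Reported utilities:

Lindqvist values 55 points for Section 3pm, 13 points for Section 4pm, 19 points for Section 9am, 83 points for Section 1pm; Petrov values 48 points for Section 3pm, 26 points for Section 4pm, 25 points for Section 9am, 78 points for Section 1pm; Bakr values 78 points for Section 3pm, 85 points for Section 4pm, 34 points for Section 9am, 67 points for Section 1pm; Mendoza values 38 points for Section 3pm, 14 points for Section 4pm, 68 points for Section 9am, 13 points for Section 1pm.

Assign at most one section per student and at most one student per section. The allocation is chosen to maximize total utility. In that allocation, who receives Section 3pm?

Lindqvist receives Section 3pm.

Optimal: Lindqvist→Section 3pm (55 points), Petrov→Section 1pm (78 points), Bakr→Section 4pm (85 points), Mendoza→Section 9am (68 points) — total 55+78+85+68 = 286 points.
Row-greedy (each student in turn takes its best remaining section) gives 284 points, worse by 2.
Lindqvist's own top section is Section 1pm (83 points), but forcing Lindqvist→Section 1pm and reassigning the rest optimally gives only 284 points — worse by 2.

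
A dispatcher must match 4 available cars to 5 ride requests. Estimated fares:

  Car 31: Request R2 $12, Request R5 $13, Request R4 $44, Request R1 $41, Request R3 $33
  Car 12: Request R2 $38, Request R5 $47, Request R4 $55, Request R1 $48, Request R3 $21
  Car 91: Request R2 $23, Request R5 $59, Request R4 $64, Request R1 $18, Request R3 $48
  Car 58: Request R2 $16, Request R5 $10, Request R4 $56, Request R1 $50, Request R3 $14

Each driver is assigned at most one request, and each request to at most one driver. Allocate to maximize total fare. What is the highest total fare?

Optimal: Car 31→Request R3 ($33), Car 12→Request R4 ($55), Car 91→Request R5 ($59), Car 58→Request R1 ($50) — total 33+55+59+50 = $197.
Row-greedy (each driver in turn takes its best remaining request) gives $167, worse by 30.
Next-best assignment: Car 31→Request R3, Car 12→Request R1, Car 91→Request R5, Car 58→Request R4 = $196.

Maximum total: $197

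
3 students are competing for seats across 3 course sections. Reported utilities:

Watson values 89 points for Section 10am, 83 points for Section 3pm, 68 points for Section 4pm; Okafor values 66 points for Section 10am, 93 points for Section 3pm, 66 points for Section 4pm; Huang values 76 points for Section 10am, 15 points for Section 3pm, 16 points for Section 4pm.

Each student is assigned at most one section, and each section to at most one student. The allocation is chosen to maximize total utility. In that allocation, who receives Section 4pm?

Watson receives Section 4pm.

This is the linear assignment problem.
Optimal: Watson→Section 4pm (68 points), Okafor→Section 3pm (93 points), Huang→Section 10am (76 points) — total 68+93+76 = 237 points.
Swapping Okafor↔Watson (Okafor→Section 4pm 66 points, Watson→Section 3pm 83 points) loses 12.
No other one-to-one assignment exceeds 237 points.
Watson's own top section is Section 10am (89 points), but forcing Watson→Section 10am and reassigning the rest optimally gives only 198 points — worse by 39.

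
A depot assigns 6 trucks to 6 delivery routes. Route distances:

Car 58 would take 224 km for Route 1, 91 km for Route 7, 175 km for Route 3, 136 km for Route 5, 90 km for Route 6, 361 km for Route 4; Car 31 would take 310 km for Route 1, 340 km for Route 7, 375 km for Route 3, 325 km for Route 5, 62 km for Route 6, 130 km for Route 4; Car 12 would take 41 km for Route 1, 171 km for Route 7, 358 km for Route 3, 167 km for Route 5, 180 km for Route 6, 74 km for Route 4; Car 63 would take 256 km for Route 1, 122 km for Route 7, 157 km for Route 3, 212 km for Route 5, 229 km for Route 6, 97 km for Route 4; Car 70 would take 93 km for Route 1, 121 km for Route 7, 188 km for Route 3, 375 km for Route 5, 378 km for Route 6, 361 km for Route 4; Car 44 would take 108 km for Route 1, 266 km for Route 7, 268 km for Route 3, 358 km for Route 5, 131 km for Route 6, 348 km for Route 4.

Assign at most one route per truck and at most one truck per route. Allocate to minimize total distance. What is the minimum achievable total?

Optimal: Car 58→Route 5 (136 km), Car 31→Route 6 (62 km), Car 12→Route 4 (74 km), Car 63→Route 3 (157 km), Car 70→Route 7 (121 km), Car 44→Route 1 (108 km) — total 136+62+74+157+121+108 = 658 km.
Next-best assignment: Car 58→Route 5, Car 31→Route 6, Car 12→Route 4, Car 63→Route 7, Car 70→Route 3, Car 44→Route 1 = 690 km.
Swapping Car 44↔Car 58 (Car 44→Route 5 358 km, Car 58→Route 1 224 km) adds 338.

Min total: 658 km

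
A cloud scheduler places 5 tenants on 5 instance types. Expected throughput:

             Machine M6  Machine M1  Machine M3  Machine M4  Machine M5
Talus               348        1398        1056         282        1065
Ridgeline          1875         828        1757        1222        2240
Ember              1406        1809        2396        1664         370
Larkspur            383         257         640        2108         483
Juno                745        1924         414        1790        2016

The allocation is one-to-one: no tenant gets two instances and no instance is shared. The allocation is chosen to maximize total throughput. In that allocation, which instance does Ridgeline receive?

Optimal: Talus→Machine M1 (1398 ops/s), Ridgeline→Machine M6 (1875 ops/s), Ember→Machine M3 (2396 ops/s), Larkspur→Machine M4 (2108 ops/s), Juno→Machine M5 (2016 ops/s) — total 1398+1875+2396+2108+2016 = 9793 ops/s.
Max-entry greedy (repeatedly take the single best remaining cell) gives 9016 ops/s, worse by 777.
Next-best assignment: Talus→Machine M5, Ridgeline→Machine M6, Ember→Machine M3, Larkspur→Machine M4, Juno→Machine M1 = 9368 ops/s.
Swapping Ridgeline↔Talus (Ridgeline→Machine M1 828 ops/s, Talus→Machine M6 348 ops/s) loses 2097.
Every other assignment is strictly worse.
Ridgeline's own top instance is Machine M5 (2240 ops/s), but forcing Ridgeline→Machine M5 and reassigning the rest optimally gives only 9016 ops/s — worse by 777.

Ridgeline receives Machine M6.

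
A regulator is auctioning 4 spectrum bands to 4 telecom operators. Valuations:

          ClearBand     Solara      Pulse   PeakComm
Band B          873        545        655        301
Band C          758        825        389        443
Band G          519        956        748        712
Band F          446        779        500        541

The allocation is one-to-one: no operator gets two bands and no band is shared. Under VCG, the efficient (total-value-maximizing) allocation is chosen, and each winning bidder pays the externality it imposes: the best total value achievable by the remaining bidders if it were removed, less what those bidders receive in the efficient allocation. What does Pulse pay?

Efficient allocation: ClearBand→Band B ($873M), Solara→Band C ($825M), Pulse→Band G ($748M), PeakComm→Band F ($541M); total welfare W = $2987M.
Pulse receives Band G at value $748M, so the others get W − 748 = $2239M.
Without Pulse: best allocation of the remaining 3 bidders over all 4 bands is ClearBand→Band B ($873M), Solara→Band C ($825M), PeakComm→Band G ($712M), total $2410M.
VCG payment = (others' best without Pulse) − (others' welfare with Pulse) = 2410 − 2239 = $171M.

Pulse pays $171M.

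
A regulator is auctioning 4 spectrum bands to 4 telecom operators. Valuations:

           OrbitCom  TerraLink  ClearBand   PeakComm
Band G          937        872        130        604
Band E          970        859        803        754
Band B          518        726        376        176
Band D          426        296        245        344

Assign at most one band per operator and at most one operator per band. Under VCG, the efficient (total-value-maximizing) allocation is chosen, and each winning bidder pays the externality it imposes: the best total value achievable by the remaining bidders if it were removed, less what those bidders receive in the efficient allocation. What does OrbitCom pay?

OrbitCom pays $260M.

Efficient allocation: OrbitCom→Band G ($937M), TerraLink→Band B ($726M), ClearBand→Band E ($803M), PeakComm→Band D ($344M); total welfare W = $2810M.
OrbitCom receives Band G at value $937M, so the others get W − 937 = $1873M.
Without OrbitCom: best allocation of the remaining 3 bidders over all 4 bands is TerraLink→Band B ($726M), ClearBand→Band E ($803M), PeakComm→Band G ($604M), total $2133M.
VCG payment = (others' best without OrbitCom) − (others' welfare with OrbitCom) = 2133 − 1873 = $260M.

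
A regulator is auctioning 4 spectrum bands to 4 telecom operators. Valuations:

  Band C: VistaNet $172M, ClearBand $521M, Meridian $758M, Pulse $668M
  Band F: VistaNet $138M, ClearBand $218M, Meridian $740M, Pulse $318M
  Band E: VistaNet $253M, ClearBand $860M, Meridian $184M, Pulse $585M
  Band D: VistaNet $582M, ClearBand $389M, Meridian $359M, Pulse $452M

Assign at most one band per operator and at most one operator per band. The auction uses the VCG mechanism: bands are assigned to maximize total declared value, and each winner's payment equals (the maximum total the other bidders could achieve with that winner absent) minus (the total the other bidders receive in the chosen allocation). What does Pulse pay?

Pulse pays $18M.

Efficient allocation: VistaNet→Band D ($582M), ClearBand→Band E ($860M), Meridian→Band F ($740M), Pulse→Band C ($668M); total welfare W = $2850M.
Pulse receives Band C at value $668M, so the others get W − 668 = $2182M.
Without Pulse: best allocation of the remaining 3 bidders over all 4 bands is VistaNet→Band D ($582M), ClearBand→Band E ($860M), Meridian→Band C ($758M), total $2200M.
VCG payment = (others' best without Pulse) − (others' welfare with Pulse) = 2200 − 2182 = $18M.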